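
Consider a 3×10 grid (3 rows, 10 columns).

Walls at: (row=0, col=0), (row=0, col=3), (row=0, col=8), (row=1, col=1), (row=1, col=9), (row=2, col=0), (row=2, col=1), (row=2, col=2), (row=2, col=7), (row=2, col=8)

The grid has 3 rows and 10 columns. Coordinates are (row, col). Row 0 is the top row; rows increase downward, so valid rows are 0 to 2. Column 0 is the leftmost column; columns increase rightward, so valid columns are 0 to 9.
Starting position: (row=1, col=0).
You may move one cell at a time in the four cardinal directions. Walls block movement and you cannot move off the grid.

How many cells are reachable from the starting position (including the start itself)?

Answer: Reachable cells: 1

Derivation:
BFS flood-fill from (row=1, col=0):
  Distance 0: (row=1, col=0)
Total reachable: 1 (grid has 20 open cells total)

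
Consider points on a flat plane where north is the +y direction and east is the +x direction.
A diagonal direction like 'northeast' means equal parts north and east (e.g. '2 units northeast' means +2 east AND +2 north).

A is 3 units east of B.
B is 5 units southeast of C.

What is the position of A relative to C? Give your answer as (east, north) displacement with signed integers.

Answer: A is at (east=8, north=-5) relative to C.

Derivation:
Place C at the origin (east=0, north=0).
  B is 5 units southeast of C: delta (east=+5, north=-5); B at (east=5, north=-5).
  A is 3 units east of B: delta (east=+3, north=+0); A at (east=8, north=-5).
Therefore A relative to C: (east=8, north=-5).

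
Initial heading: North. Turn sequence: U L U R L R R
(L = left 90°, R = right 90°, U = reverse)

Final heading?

Start: North
  U (U-turn (180°)) -> South
  L (left (90° counter-clockwise)) -> East
  U (U-turn (180°)) -> West
  R (right (90° clockwise)) -> North
  L (left (90° counter-clockwise)) -> West
  R (right (90° clockwise)) -> North
  R (right (90° clockwise)) -> East
Final: East

Answer: Final heading: East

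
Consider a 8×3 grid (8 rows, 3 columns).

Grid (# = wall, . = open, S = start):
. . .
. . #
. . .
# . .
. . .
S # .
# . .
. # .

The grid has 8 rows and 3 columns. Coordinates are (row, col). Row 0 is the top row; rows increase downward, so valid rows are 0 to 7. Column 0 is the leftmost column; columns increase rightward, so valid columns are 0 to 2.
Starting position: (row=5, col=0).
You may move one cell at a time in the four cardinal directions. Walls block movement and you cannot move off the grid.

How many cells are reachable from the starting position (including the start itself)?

Answer: Reachable cells: 18

Derivation:
BFS flood-fill from (row=5, col=0):
  Distance 0: (row=5, col=0)
  Distance 1: (row=4, col=0)
  Distance 2: (row=4, col=1)
  Distance 3: (row=3, col=1), (row=4, col=2)
  Distance 4: (row=2, col=1), (row=3, col=2), (row=5, col=2)
  Distance 5: (row=1, col=1), (row=2, col=0), (row=2, col=2), (row=6, col=2)
  Distance 6: (row=0, col=1), (row=1, col=0), (row=6, col=1), (row=7, col=2)
  Distance 7: (row=0, col=0), (row=0, col=2)
Total reachable: 18 (grid has 19 open cells total)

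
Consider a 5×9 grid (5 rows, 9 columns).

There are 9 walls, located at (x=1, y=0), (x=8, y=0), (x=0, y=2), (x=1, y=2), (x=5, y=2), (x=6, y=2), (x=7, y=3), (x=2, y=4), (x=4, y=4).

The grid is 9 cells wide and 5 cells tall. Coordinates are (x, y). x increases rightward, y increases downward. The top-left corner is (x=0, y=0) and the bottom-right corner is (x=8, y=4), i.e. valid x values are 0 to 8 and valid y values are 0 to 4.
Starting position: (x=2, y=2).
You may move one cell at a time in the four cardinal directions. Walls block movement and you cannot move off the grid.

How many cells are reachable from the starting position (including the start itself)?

Answer: Reachable cells: 36

Derivation:
BFS flood-fill from (x=2, y=2):
  Distance 0: (x=2, y=2)
  Distance 1: (x=2, y=1), (x=3, y=2), (x=2, y=3)
  Distance 2: (x=2, y=0), (x=1, y=1), (x=3, y=1), (x=4, y=2), (x=1, y=3), (x=3, y=3)
  Distance 3: (x=3, y=0), (x=0, y=1), (x=4, y=1), (x=0, y=3), (x=4, y=3), (x=1, y=4), (x=3, y=4)
  Distance 4: (x=0, y=0), (x=4, y=0), (x=5, y=1), (x=5, y=3), (x=0, y=4)
  Distance 5: (x=5, y=0), (x=6, y=1), (x=6, y=3), (x=5, y=4)
  Distance 6: (x=6, y=0), (x=7, y=1), (x=6, y=4)
  Distance 7: (x=7, y=0), (x=8, y=1), (x=7, y=2), (x=7, y=4)
  Distance 8: (x=8, y=2), (x=8, y=4)
  Distance 9: (x=8, y=3)
Total reachable: 36 (grid has 36 open cells total)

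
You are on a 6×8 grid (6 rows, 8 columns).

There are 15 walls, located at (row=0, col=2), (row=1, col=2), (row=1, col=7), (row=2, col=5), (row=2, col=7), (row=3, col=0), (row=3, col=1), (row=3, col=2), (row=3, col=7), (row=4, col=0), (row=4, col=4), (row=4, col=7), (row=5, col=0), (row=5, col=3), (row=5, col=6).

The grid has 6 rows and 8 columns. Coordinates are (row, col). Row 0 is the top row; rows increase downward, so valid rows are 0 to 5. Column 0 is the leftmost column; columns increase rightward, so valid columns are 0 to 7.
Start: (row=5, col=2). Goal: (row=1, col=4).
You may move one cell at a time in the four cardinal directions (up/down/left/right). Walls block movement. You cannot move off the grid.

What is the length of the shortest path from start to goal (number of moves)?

Answer: Shortest path length: 6

Derivation:
BFS from (row=5, col=2) until reaching (row=1, col=4):
  Distance 0: (row=5, col=2)
  Distance 1: (row=4, col=2), (row=5, col=1)
  Distance 2: (row=4, col=1), (row=4, col=3)
  Distance 3: (row=3, col=3)
  Distance 4: (row=2, col=3), (row=3, col=4)
  Distance 5: (row=1, col=3), (row=2, col=2), (row=2, col=4), (row=3, col=5)
  Distance 6: (row=0, col=3), (row=1, col=4), (row=2, col=1), (row=3, col=6), (row=4, col=5)  <- goal reached here
One shortest path (6 moves): (row=5, col=2) -> (row=4, col=2) -> (row=4, col=3) -> (row=3, col=3) -> (row=3, col=4) -> (row=2, col=4) -> (row=1, col=4)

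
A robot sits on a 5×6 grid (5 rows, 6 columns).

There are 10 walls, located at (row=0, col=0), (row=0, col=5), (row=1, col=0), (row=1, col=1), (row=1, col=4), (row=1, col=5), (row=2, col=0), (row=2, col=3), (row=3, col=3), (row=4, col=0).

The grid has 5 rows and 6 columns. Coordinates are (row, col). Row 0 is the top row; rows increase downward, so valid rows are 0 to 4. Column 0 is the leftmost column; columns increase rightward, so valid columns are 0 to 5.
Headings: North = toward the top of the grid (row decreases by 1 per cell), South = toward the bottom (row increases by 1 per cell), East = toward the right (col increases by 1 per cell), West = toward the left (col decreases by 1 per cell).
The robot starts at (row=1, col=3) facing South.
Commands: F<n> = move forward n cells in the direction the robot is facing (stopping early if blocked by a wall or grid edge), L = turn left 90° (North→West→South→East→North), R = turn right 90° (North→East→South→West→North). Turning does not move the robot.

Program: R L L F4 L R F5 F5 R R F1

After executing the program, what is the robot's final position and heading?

Answer: Final position: (row=1, col=2), facing West

Derivation:
Start: (row=1, col=3), facing South
  R: turn right, now facing West
  L: turn left, now facing South
  L: turn left, now facing East
  F4: move forward 0/4 (blocked), now at (row=1, col=3)
  L: turn left, now facing North
  R: turn right, now facing East
  F5: move forward 0/5 (blocked), now at (row=1, col=3)
  F5: move forward 0/5 (blocked), now at (row=1, col=3)
  R: turn right, now facing South
  R: turn right, now facing West
  F1: move forward 1, now at (row=1, col=2)
Final: (row=1, col=2), facing West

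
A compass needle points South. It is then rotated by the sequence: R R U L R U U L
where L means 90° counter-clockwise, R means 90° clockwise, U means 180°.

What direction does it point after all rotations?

Answer: Final heading: East

Derivation:
Start: South
  R (right (90° clockwise)) -> West
  R (right (90° clockwise)) -> North
  U (U-turn (180°)) -> South
  L (left (90° counter-clockwise)) -> East
  R (right (90° clockwise)) -> South
  U (U-turn (180°)) -> North
  U (U-turn (180°)) -> South
  L (left (90° counter-clockwise)) -> East
Final: East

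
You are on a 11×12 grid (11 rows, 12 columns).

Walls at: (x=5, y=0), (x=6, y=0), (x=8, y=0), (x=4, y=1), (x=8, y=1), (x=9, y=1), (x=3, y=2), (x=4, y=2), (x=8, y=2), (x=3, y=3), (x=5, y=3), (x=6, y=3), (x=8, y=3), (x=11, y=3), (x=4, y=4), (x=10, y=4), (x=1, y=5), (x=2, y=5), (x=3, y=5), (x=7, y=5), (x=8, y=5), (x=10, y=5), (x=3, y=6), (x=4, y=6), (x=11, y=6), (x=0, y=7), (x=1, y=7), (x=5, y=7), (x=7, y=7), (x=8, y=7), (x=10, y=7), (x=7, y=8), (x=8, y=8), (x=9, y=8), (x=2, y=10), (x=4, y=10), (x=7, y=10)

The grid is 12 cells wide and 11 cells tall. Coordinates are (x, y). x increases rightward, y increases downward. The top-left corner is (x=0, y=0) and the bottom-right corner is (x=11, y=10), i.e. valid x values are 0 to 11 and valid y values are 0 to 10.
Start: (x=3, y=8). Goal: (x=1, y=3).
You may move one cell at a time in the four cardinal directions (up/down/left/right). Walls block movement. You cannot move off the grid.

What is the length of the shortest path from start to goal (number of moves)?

Answer: Shortest path length: 9

Derivation:
BFS from (x=3, y=8) until reaching (x=1, y=3):
  Distance 0: (x=3, y=8)
  Distance 1: (x=3, y=7), (x=2, y=8), (x=4, y=8), (x=3, y=9)
  Distance 2: (x=2, y=7), (x=4, y=7), (x=1, y=8), (x=5, y=8), (x=2, y=9), (x=4, y=9), (x=3, y=10)
  Distance 3: (x=2, y=6), (x=0, y=8), (x=6, y=8), (x=1, y=9), (x=5, y=9)
  Distance 4: (x=1, y=6), (x=6, y=7), (x=0, y=9), (x=6, y=9), (x=1, y=10), (x=5, y=10)
  Distance 5: (x=0, y=6), (x=6, y=6), (x=7, y=9), (x=0, y=10), (x=6, y=10)
  Distance 6: (x=0, y=5), (x=6, y=5), (x=5, y=6), (x=7, y=6), (x=8, y=9)
  Distance 7: (x=0, y=4), (x=6, y=4), (x=5, y=5), (x=8, y=6), (x=9, y=9), (x=8, y=10)
  Distance 8: (x=0, y=3), (x=1, y=4), (x=5, y=4), (x=7, y=4), (x=4, y=5), (x=9, y=6), (x=10, y=9), (x=9, y=10)
  Distance 9: (x=0, y=2), (x=1, y=3), (x=7, y=3), (x=2, y=4), (x=8, y=4), (x=9, y=5), (x=10, y=6), (x=9, y=7), (x=10, y=8), (x=11, y=9), (x=10, y=10)  <- goal reached here
One shortest path (9 moves): (x=3, y=8) -> (x=2, y=8) -> (x=2, y=7) -> (x=2, y=6) -> (x=1, y=6) -> (x=0, y=6) -> (x=0, y=5) -> (x=0, y=4) -> (x=1, y=4) -> (x=1, y=3)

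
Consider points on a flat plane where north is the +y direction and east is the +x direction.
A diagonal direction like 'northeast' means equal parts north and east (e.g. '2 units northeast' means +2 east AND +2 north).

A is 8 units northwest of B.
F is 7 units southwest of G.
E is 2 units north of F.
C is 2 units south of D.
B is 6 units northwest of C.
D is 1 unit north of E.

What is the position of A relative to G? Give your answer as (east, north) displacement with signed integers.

Answer: A is at (east=-21, north=8) relative to G.

Derivation:
Place G at the origin (east=0, north=0).
  F is 7 units southwest of G: delta (east=-7, north=-7); F at (east=-7, north=-7).
  E is 2 units north of F: delta (east=+0, north=+2); E at (east=-7, north=-5).
  D is 1 unit north of E: delta (east=+0, north=+1); D at (east=-7, north=-4).
  C is 2 units south of D: delta (east=+0, north=-2); C at (east=-7, north=-6).
  B is 6 units northwest of C: delta (east=-6, north=+6); B at (east=-13, north=0).
  A is 8 units northwest of B: delta (east=-8, north=+8); A at (east=-21, north=8).
Therefore A relative to G: (east=-21, north=8).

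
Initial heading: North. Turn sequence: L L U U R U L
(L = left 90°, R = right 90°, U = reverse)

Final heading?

Start: North
  L (left (90° counter-clockwise)) -> West
  L (left (90° counter-clockwise)) -> South
  U (U-turn (180°)) -> North
  U (U-turn (180°)) -> South
  R (right (90° clockwise)) -> West
  U (U-turn (180°)) -> East
  L (left (90° counter-clockwise)) -> North
Final: North

Answer: Final heading: North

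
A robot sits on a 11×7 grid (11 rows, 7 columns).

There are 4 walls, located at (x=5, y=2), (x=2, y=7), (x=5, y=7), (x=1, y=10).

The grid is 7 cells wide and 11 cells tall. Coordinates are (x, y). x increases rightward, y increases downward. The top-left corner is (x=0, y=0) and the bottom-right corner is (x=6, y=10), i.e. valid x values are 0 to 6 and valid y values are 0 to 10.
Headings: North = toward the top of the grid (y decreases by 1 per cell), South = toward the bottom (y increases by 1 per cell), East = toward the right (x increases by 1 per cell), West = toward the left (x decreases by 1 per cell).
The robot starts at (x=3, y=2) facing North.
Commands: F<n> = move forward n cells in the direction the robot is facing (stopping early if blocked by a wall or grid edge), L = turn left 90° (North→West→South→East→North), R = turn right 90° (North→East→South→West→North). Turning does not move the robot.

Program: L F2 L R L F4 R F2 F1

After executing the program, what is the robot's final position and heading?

Start: (x=3, y=2), facing North
  L: turn left, now facing West
  F2: move forward 2, now at (x=1, y=2)
  L: turn left, now facing South
  R: turn right, now facing West
  L: turn left, now facing South
  F4: move forward 4, now at (x=1, y=6)
  R: turn right, now facing West
  F2: move forward 1/2 (blocked), now at (x=0, y=6)
  F1: move forward 0/1 (blocked), now at (x=0, y=6)
Final: (x=0, y=6), facing West

Answer: Final position: (x=0, y=6), facing West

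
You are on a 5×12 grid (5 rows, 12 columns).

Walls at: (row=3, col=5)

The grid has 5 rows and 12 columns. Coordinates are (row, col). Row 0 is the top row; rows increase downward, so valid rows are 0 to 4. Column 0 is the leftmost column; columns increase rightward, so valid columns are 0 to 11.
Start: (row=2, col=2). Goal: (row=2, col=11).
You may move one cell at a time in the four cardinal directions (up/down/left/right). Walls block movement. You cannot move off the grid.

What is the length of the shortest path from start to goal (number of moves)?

BFS from (row=2, col=2) until reaching (row=2, col=11):
  Distance 0: (row=2, col=2)
  Distance 1: (row=1, col=2), (row=2, col=1), (row=2, col=3), (row=3, col=2)
  Distance 2: (row=0, col=2), (row=1, col=1), (row=1, col=3), (row=2, col=0), (row=2, col=4), (row=3, col=1), (row=3, col=3), (row=4, col=2)
  Distance 3: (row=0, col=1), (row=0, col=3), (row=1, col=0), (row=1, col=4), (row=2, col=5), (row=3, col=0), (row=3, col=4), (row=4, col=1), (row=4, col=3)
  Distance 4: (row=0, col=0), (row=0, col=4), (row=1, col=5), (row=2, col=6), (row=4, col=0), (row=4, col=4)
  Distance 5: (row=0, col=5), (row=1, col=6), (row=2, col=7), (row=3, col=6), (row=4, col=5)
  Distance 6: (row=0, col=6), (row=1, col=7), (row=2, col=8), (row=3, col=7), (row=4, col=6)
  Distance 7: (row=0, col=7), (row=1, col=8), (row=2, col=9), (row=3, col=8), (row=4, col=7)
  Distance 8: (row=0, col=8), (row=1, col=9), (row=2, col=10), (row=3, col=9), (row=4, col=8)
  Distance 9: (row=0, col=9), (row=1, col=10), (row=2, col=11), (row=3, col=10), (row=4, col=9)  <- goal reached here
One shortest path (9 moves): (row=2, col=2) -> (row=2, col=3) -> (row=2, col=4) -> (row=2, col=5) -> (row=2, col=6) -> (row=2, col=7) -> (row=2, col=8) -> (row=2, col=9) -> (row=2, col=10) -> (row=2, col=11)

Answer: Shortest path length: 9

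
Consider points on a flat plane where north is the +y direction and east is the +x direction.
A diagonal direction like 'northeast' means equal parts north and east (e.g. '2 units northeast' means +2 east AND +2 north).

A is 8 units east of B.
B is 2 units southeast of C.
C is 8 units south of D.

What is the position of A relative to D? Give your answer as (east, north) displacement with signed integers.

Place D at the origin (east=0, north=0).
  C is 8 units south of D: delta (east=+0, north=-8); C at (east=0, north=-8).
  B is 2 units southeast of C: delta (east=+2, north=-2); B at (east=2, north=-10).
  A is 8 units east of B: delta (east=+8, north=+0); A at (east=10, north=-10).
Therefore A relative to D: (east=10, north=-10).

Answer: A is at (east=10, north=-10) relative to D.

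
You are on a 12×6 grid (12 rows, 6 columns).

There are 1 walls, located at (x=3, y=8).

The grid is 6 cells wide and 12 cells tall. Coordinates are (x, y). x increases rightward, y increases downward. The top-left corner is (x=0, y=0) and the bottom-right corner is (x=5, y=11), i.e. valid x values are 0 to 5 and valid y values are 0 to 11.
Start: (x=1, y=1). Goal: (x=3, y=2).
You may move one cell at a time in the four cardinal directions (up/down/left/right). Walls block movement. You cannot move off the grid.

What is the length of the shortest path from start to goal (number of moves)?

BFS from (x=1, y=1) until reaching (x=3, y=2):
  Distance 0: (x=1, y=1)
  Distance 1: (x=1, y=0), (x=0, y=1), (x=2, y=1), (x=1, y=2)
  Distance 2: (x=0, y=0), (x=2, y=0), (x=3, y=1), (x=0, y=2), (x=2, y=2), (x=1, y=3)
  Distance 3: (x=3, y=0), (x=4, y=1), (x=3, y=2), (x=0, y=3), (x=2, y=3), (x=1, y=4)  <- goal reached here
One shortest path (3 moves): (x=1, y=1) -> (x=2, y=1) -> (x=3, y=1) -> (x=3, y=2)

Answer: Shortest path length: 3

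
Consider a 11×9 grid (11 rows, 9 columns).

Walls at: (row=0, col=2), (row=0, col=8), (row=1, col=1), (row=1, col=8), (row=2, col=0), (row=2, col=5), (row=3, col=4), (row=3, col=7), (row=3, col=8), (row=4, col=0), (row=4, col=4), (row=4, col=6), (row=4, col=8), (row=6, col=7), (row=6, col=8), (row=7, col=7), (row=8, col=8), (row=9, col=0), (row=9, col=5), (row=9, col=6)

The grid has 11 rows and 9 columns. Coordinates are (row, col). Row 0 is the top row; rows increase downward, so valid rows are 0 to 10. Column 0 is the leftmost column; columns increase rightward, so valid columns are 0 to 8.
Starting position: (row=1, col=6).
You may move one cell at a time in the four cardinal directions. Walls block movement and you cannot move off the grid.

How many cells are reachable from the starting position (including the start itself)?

Answer: Reachable cells: 75

Derivation:
BFS flood-fill from (row=1, col=6):
  Distance 0: (row=1, col=6)
  Distance 1: (row=0, col=6), (row=1, col=5), (row=1, col=7), (row=2, col=6)
  Distance 2: (row=0, col=5), (row=0, col=7), (row=1, col=4), (row=2, col=7), (row=3, col=6)
  Distance 3: (row=0, col=4), (row=1, col=3), (row=2, col=4), (row=2, col=8), (row=3, col=5)
  Distance 4: (row=0, col=3), (row=1, col=2), (row=2, col=3), (row=4, col=5)
  Distance 5: (row=2, col=2), (row=3, col=3), (row=5, col=5)
  Distance 6: (row=2, col=1), (row=3, col=2), (row=4, col=3), (row=5, col=4), (row=5, col=6), (row=6, col=5)
  Distance 7: (row=3, col=1), (row=4, col=2), (row=5, col=3), (row=5, col=7), (row=6, col=4), (row=6, col=6), (row=7, col=5)
  Distance 8: (row=3, col=0), (row=4, col=1), (row=4, col=7), (row=5, col=2), (row=5, col=8), (row=6, col=3), (row=7, col=4), (row=7, col=6), (row=8, col=5)
  Distance 9: (row=5, col=1), (row=6, col=2), (row=7, col=3), (row=8, col=4), (row=8, col=6)
  Distance 10: (row=5, col=0), (row=6, col=1), (row=7, col=2), (row=8, col=3), (row=8, col=7), (row=9, col=4)
  Distance 11: (row=6, col=0), (row=7, col=1), (row=8, col=2), (row=9, col=3), (row=9, col=7), (row=10, col=4)
  Distance 12: (row=7, col=0), (row=8, col=1), (row=9, col=2), (row=9, col=8), (row=10, col=3), (row=10, col=5), (row=10, col=7)
  Distance 13: (row=8, col=0), (row=9, col=1), (row=10, col=2), (row=10, col=6), (row=10, col=8)
  Distance 14: (row=10, col=1)
  Distance 15: (row=10, col=0)
Total reachable: 75 (grid has 79 open cells total)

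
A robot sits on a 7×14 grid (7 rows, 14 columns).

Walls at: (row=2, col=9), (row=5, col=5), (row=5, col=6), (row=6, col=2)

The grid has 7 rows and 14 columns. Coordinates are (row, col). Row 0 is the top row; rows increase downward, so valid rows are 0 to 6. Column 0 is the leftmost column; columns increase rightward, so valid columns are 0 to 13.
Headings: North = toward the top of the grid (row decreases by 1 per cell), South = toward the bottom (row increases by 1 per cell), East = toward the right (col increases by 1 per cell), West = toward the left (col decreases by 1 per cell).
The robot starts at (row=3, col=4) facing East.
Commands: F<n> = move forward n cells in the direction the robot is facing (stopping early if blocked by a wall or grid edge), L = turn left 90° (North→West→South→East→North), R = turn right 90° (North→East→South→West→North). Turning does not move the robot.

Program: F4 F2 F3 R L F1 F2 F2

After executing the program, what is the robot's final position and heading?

Answer: Final position: (row=3, col=13), facing East

Derivation:
Start: (row=3, col=4), facing East
  F4: move forward 4, now at (row=3, col=8)
  F2: move forward 2, now at (row=3, col=10)
  F3: move forward 3, now at (row=3, col=13)
  R: turn right, now facing South
  L: turn left, now facing East
  F1: move forward 0/1 (blocked), now at (row=3, col=13)
  F2: move forward 0/2 (blocked), now at (row=3, col=13)
  F2: move forward 0/2 (blocked), now at (row=3, col=13)
Final: (row=3, col=13), facing East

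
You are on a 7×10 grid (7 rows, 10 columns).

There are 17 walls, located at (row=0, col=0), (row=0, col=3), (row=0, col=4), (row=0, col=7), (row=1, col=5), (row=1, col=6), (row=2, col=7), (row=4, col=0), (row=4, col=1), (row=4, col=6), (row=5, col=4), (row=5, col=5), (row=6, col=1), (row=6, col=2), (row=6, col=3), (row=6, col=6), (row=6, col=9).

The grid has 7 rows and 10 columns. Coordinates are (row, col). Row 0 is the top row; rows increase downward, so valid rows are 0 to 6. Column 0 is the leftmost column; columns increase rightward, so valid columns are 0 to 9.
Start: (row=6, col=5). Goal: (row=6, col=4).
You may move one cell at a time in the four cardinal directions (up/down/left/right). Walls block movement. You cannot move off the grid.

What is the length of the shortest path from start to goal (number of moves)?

BFS from (row=6, col=5) until reaching (row=6, col=4):
  Distance 0: (row=6, col=5)
  Distance 1: (row=6, col=4)  <- goal reached here
One shortest path (1 moves): (row=6, col=5) -> (row=6, col=4)

Answer: Shortest path length: 1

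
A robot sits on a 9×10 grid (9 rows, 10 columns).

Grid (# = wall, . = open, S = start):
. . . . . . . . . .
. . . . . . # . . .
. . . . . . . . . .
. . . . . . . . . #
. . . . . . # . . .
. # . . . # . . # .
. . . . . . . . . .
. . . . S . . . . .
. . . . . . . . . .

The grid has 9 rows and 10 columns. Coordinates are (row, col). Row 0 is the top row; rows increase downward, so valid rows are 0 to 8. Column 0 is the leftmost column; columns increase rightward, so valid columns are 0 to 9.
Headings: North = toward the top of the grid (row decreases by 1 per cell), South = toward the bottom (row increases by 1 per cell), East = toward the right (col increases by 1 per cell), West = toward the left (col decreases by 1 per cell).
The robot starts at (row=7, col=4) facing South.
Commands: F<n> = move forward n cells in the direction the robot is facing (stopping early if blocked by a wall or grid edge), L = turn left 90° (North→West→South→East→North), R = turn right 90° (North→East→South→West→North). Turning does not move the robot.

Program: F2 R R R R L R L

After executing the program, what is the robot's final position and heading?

Answer: Final position: (row=8, col=4), facing East

Derivation:
Start: (row=7, col=4), facing South
  F2: move forward 1/2 (blocked), now at (row=8, col=4)
  R: turn right, now facing West
  R: turn right, now facing North
  R: turn right, now facing East
  R: turn right, now facing South
  L: turn left, now facing East
  R: turn right, now facing South
  L: turn left, now facing East
Final: (row=8, col=4), facing East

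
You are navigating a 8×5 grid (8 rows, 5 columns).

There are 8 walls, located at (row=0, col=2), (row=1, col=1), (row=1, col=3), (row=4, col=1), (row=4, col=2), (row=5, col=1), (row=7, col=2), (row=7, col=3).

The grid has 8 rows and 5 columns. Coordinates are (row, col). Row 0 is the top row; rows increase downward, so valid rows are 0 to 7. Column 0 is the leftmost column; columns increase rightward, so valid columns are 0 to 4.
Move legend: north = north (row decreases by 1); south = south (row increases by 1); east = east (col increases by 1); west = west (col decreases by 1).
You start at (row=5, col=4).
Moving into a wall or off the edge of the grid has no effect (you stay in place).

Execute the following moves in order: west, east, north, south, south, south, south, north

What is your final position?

Start: (row=5, col=4)
  west (west): (row=5, col=4) -> (row=5, col=3)
  east (east): (row=5, col=3) -> (row=5, col=4)
  north (north): (row=5, col=4) -> (row=4, col=4)
  south (south): (row=4, col=4) -> (row=5, col=4)
  south (south): (row=5, col=4) -> (row=6, col=4)
  south (south): (row=6, col=4) -> (row=7, col=4)
  south (south): blocked, stay at (row=7, col=4)
  north (north): (row=7, col=4) -> (row=6, col=4)
Final: (row=6, col=4)

Answer: Final position: (row=6, col=4)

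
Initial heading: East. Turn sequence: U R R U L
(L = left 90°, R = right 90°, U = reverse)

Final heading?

Answer: Final heading: South

Derivation:
Start: East
  U (U-turn (180°)) -> West
  R (right (90° clockwise)) -> North
  R (right (90° clockwise)) -> East
  U (U-turn (180°)) -> West
  L (left (90° counter-clockwise)) -> South
Final: South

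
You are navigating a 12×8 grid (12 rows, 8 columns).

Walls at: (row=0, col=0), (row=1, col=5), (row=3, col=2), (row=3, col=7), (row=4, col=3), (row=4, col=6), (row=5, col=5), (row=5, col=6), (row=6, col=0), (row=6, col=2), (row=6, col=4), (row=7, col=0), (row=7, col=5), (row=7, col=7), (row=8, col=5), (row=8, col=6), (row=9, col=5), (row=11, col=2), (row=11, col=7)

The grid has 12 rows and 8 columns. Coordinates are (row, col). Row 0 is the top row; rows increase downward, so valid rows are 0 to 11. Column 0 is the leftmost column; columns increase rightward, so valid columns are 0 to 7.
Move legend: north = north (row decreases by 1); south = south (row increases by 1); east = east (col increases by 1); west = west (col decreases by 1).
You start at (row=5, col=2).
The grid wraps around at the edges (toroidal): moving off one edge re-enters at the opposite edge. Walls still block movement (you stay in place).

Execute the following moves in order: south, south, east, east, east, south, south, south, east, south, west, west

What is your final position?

Start: (row=5, col=2)
  south (south): blocked, stay at (row=5, col=2)
  south (south): blocked, stay at (row=5, col=2)
  east (east): (row=5, col=2) -> (row=5, col=3)
  east (east): (row=5, col=3) -> (row=5, col=4)
  east (east): blocked, stay at (row=5, col=4)
  [×3]south (south): blocked, stay at (row=5, col=4)
  east (east): blocked, stay at (row=5, col=4)
  south (south): blocked, stay at (row=5, col=4)
  west (west): (row=5, col=4) -> (row=5, col=3)
  west (west): (row=5, col=3) -> (row=5, col=2)
Final: (row=5, col=2)

Answer: Final position: (row=5, col=2)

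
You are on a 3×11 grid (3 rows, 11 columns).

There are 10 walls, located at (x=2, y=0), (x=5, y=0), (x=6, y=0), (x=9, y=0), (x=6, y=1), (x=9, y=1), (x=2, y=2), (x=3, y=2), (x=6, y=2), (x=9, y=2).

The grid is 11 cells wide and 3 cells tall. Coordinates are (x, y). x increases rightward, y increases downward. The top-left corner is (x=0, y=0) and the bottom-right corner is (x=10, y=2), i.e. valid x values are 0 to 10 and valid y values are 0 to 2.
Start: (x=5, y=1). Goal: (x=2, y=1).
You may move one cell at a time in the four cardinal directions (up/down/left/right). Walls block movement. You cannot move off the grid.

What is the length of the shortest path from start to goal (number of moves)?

Answer: Shortest path length: 3

Derivation:
BFS from (x=5, y=1) until reaching (x=2, y=1):
  Distance 0: (x=5, y=1)
  Distance 1: (x=4, y=1), (x=5, y=2)
  Distance 2: (x=4, y=0), (x=3, y=1), (x=4, y=2)
  Distance 3: (x=3, y=0), (x=2, y=1)  <- goal reached here
One shortest path (3 moves): (x=5, y=1) -> (x=4, y=1) -> (x=3, y=1) -> (x=2, y=1)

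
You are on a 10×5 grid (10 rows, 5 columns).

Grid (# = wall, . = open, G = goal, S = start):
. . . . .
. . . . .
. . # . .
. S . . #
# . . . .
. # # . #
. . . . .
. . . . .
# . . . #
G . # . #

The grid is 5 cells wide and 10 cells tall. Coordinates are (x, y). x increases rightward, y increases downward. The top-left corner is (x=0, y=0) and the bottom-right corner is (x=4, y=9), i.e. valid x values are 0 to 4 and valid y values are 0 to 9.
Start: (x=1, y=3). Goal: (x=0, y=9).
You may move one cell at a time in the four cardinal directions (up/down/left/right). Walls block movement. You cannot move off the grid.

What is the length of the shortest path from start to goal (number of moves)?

Answer: Shortest path length: 11

Derivation:
BFS from (x=1, y=3) until reaching (x=0, y=9):
  Distance 0: (x=1, y=3)
  Distance 1: (x=1, y=2), (x=0, y=3), (x=2, y=3), (x=1, y=4)
  Distance 2: (x=1, y=1), (x=0, y=2), (x=3, y=3), (x=2, y=4)
  Distance 3: (x=1, y=0), (x=0, y=1), (x=2, y=1), (x=3, y=2), (x=3, y=4)
  Distance 4: (x=0, y=0), (x=2, y=0), (x=3, y=1), (x=4, y=2), (x=4, y=4), (x=3, y=5)
  Distance 5: (x=3, y=0), (x=4, y=1), (x=3, y=6)
  Distance 6: (x=4, y=0), (x=2, y=6), (x=4, y=6), (x=3, y=7)
  Distance 7: (x=1, y=6), (x=2, y=7), (x=4, y=7), (x=3, y=8)
  Distance 8: (x=0, y=6), (x=1, y=7), (x=2, y=8), (x=3, y=9)
  Distance 9: (x=0, y=5), (x=0, y=7), (x=1, y=8)
  Distance 10: (x=1, y=9)
  Distance 11: (x=0, y=9)  <- goal reached here
One shortest path (11 moves): (x=1, y=3) -> (x=2, y=3) -> (x=3, y=3) -> (x=3, y=4) -> (x=3, y=5) -> (x=3, y=6) -> (x=2, y=6) -> (x=1, y=6) -> (x=1, y=7) -> (x=1, y=8) -> (x=1, y=9) -> (x=0, y=9)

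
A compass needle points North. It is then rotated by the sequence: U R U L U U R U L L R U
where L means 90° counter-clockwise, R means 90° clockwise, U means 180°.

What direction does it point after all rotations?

Start: North
  U (U-turn (180°)) -> South
  R (right (90° clockwise)) -> West
  U (U-turn (180°)) -> East
  L (left (90° counter-clockwise)) -> North
  U (U-turn (180°)) -> South
  U (U-turn (180°)) -> North
  R (right (90° clockwise)) -> East
  U (U-turn (180°)) -> West
  L (left (90° counter-clockwise)) -> South
  L (left (90° counter-clockwise)) -> East
  R (right (90° clockwise)) -> South
  U (U-turn (180°)) -> North
Final: North

Answer: Final heading: North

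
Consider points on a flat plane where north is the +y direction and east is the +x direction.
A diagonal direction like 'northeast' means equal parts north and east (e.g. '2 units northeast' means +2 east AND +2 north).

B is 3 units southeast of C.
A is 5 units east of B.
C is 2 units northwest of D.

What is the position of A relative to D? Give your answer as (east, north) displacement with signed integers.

Place D at the origin (east=0, north=0).
  C is 2 units northwest of D: delta (east=-2, north=+2); C at (east=-2, north=2).
  B is 3 units southeast of C: delta (east=+3, north=-3); B at (east=1, north=-1).
  A is 5 units east of B: delta (east=+5, north=+0); A at (east=6, north=-1).
Therefore A relative to D: (east=6, north=-1).

Answer: A is at (east=6, north=-1) relative to D.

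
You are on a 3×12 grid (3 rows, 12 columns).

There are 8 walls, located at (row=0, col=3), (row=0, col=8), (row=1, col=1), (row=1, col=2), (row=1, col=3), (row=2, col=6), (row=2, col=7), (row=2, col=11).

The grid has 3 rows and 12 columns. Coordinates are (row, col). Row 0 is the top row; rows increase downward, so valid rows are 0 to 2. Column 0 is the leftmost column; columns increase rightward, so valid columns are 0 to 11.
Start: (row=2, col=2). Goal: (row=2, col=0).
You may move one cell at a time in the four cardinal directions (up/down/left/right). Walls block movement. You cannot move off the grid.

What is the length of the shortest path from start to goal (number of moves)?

Answer: Shortest path length: 2

Derivation:
BFS from (row=2, col=2) until reaching (row=2, col=0):
  Distance 0: (row=2, col=2)
  Distance 1: (row=2, col=1), (row=2, col=3)
  Distance 2: (row=2, col=0), (row=2, col=4)  <- goal reached here
One shortest path (2 moves): (row=2, col=2) -> (row=2, col=1) -> (row=2, col=0)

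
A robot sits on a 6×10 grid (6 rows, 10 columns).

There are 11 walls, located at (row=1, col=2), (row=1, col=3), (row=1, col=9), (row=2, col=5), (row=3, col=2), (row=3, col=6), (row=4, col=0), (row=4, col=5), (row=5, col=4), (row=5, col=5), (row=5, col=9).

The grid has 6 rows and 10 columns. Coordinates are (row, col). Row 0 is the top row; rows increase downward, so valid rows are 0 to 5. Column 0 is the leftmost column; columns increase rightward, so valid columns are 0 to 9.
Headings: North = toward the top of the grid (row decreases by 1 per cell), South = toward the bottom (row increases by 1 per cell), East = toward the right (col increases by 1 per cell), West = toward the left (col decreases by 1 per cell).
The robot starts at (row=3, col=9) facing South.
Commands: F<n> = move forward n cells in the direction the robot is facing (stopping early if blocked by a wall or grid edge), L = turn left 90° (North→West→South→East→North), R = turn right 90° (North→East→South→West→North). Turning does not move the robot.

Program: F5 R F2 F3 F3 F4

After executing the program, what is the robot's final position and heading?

Answer: Final position: (row=4, col=6), facing West

Derivation:
Start: (row=3, col=9), facing South
  F5: move forward 1/5 (blocked), now at (row=4, col=9)
  R: turn right, now facing West
  F2: move forward 2, now at (row=4, col=7)
  F3: move forward 1/3 (blocked), now at (row=4, col=6)
  F3: move forward 0/3 (blocked), now at (row=4, col=6)
  F4: move forward 0/4 (blocked), now at (row=4, col=6)
Final: (row=4, col=6), facing West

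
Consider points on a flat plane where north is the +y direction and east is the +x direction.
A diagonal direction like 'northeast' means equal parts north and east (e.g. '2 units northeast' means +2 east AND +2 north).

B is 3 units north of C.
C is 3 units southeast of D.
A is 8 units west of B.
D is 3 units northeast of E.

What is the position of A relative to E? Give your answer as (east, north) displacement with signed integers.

Place E at the origin (east=0, north=0).
  D is 3 units northeast of E: delta (east=+3, north=+3); D at (east=3, north=3).
  C is 3 units southeast of D: delta (east=+3, north=-3); C at (east=6, north=0).
  B is 3 units north of C: delta (east=+0, north=+3); B at (east=6, north=3).
  A is 8 units west of B: delta (east=-8, north=+0); A at (east=-2, north=3).
Therefore A relative to E: (east=-2, north=3).

Answer: A is at (east=-2, north=3) relative to E.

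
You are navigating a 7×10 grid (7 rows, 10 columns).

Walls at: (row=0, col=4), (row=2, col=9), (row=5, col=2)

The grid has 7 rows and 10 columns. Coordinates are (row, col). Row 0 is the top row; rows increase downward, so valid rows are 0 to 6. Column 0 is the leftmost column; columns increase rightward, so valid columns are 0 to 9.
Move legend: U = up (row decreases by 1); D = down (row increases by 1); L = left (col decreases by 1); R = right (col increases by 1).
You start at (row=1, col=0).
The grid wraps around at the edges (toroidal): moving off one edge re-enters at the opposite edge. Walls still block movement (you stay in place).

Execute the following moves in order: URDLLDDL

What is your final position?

Start: (row=1, col=0)
  U (up): (row=1, col=0) -> (row=0, col=0)
  R (right): (row=0, col=0) -> (row=0, col=1)
  D (down): (row=0, col=1) -> (row=1, col=1)
  L (left): (row=1, col=1) -> (row=1, col=0)
  L (left): (row=1, col=0) -> (row=1, col=9)
  D (down): blocked, stay at (row=1, col=9)
  D (down): blocked, stay at (row=1, col=9)
  L (left): (row=1, col=9) -> (row=1, col=8)
Final: (row=1, col=8)

Answer: Final position: (row=1, col=8)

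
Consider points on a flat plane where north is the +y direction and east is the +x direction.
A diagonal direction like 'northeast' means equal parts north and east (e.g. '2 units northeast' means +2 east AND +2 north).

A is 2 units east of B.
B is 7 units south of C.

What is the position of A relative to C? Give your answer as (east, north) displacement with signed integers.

Answer: A is at (east=2, north=-7) relative to C.

Derivation:
Place C at the origin (east=0, north=0).
  B is 7 units south of C: delta (east=+0, north=-7); B at (east=0, north=-7).
  A is 2 units east of B: delta (east=+2, north=+0); A at (east=2, north=-7).
Therefore A relative to C: (east=2, north=-7).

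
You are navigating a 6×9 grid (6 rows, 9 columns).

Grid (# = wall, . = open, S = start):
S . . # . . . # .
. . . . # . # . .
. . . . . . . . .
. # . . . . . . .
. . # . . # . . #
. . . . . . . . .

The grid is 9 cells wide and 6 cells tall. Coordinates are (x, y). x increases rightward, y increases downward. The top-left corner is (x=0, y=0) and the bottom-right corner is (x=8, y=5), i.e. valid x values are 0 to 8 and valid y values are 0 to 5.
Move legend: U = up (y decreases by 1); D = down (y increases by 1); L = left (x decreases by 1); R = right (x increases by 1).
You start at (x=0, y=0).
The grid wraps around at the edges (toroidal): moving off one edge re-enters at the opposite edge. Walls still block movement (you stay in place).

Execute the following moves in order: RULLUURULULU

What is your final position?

Start: (x=0, y=0)
  R (right): (x=0, y=0) -> (x=1, y=0)
  U (up): (x=1, y=0) -> (x=1, y=5)
  L (left): (x=1, y=5) -> (x=0, y=5)
  L (left): (x=0, y=5) -> (x=8, y=5)
  U (up): blocked, stay at (x=8, y=5)
  U (up): blocked, stay at (x=8, y=5)
  R (right): (x=8, y=5) -> (x=0, y=5)
  U (up): (x=0, y=5) -> (x=0, y=4)
  L (left): blocked, stay at (x=0, y=4)
  U (up): (x=0, y=4) -> (x=0, y=3)
  L (left): (x=0, y=3) -> (x=8, y=3)
  U (up): (x=8, y=3) -> (x=8, y=2)
Final: (x=8, y=2)

Answer: Final position: (x=8, y=2)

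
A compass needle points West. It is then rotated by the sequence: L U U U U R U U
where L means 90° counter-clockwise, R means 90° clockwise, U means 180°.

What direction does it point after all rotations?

Start: West
  L (left (90° counter-clockwise)) -> South
  U (U-turn (180°)) -> North
  U (U-turn (180°)) -> South
  U (U-turn (180°)) -> North
  U (U-turn (180°)) -> South
  R (right (90° clockwise)) -> West
  U (U-turn (180°)) -> East
  U (U-turn (180°)) -> West
Final: West

Answer: Final heading: West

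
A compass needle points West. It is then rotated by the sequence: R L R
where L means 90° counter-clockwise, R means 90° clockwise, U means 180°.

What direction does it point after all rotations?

Answer: Final heading: North

Derivation:
Start: West
  R (right (90° clockwise)) -> North
  L (left (90° counter-clockwise)) -> West
  R (right (90° clockwise)) -> North
Final: North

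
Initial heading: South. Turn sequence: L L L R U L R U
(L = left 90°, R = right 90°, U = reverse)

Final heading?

Answer: Final heading: North

Derivation:
Start: South
  L (left (90° counter-clockwise)) -> East
  L (left (90° counter-clockwise)) -> North
  L (left (90° counter-clockwise)) -> West
  R (right (90° clockwise)) -> North
  U (U-turn (180°)) -> South
  L (left (90° counter-clockwise)) -> East
  R (right (90° clockwise)) -> South
  U (U-turn (180°)) -> North
Final: North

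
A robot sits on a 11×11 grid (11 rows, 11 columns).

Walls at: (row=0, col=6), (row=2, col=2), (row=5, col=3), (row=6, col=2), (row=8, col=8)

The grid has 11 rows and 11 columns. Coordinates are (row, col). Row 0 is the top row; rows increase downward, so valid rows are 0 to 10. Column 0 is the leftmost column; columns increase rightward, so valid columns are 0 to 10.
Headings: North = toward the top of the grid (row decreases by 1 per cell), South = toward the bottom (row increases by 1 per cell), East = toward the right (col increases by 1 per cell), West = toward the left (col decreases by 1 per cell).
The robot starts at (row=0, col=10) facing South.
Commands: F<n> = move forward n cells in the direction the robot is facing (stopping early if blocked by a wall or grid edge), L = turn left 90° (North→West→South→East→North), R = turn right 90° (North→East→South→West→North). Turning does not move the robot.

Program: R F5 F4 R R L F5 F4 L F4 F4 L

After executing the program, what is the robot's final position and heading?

Start: (row=0, col=10), facing South
  R: turn right, now facing West
  F5: move forward 3/5 (blocked), now at (row=0, col=7)
  F4: move forward 0/4 (blocked), now at (row=0, col=7)
  R: turn right, now facing North
  R: turn right, now facing East
  L: turn left, now facing North
  F5: move forward 0/5 (blocked), now at (row=0, col=7)
  F4: move forward 0/4 (blocked), now at (row=0, col=7)
  L: turn left, now facing West
  F4: move forward 0/4 (blocked), now at (row=0, col=7)
  F4: move forward 0/4 (blocked), now at (row=0, col=7)
  L: turn left, now facing South
Final: (row=0, col=7), facing South

Answer: Final position: (row=0, col=7), facing South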